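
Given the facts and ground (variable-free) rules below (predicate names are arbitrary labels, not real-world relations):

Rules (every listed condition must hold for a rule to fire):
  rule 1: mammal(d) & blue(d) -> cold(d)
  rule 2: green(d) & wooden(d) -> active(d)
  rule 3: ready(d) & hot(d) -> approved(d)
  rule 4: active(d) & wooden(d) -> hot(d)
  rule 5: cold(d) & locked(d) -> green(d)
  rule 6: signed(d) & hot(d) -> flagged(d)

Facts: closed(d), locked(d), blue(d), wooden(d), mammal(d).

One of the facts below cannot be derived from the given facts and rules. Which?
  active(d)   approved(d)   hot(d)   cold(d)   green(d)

[1] rule 1 [mammal(d) & blue(d) -> cold(d)]. ⇒ new: cold(d).
[2] rule 5 [cold(d) & locked(d) -> green(d)]. ⇒ new: green(d).
[3] rule 2 [green(d) & wooden(d) -> active(d)]. ⇒ new: active(d).
[4] rule 4 [active(d) & wooden(d) -> hot(d)]. ⇒ new: hot(d).
Derived: green(d) (round 2), cold(d) (round 1), hot(d) (round 4), active(d) (round 3). approved(d) never appears in any round.

approved(d)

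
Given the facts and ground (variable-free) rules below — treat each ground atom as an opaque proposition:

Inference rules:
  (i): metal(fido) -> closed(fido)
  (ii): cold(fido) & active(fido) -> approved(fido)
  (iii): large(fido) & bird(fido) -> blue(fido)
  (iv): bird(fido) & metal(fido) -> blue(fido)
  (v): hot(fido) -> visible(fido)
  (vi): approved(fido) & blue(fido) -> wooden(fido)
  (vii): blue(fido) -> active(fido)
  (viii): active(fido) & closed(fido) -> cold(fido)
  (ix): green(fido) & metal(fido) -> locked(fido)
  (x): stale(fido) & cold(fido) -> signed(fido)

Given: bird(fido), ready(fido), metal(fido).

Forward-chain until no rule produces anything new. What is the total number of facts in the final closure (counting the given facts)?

Round 1: (i) [metal(fido) -> closed(fido)]; (iv) [bird(fido) & metal(fido) -> blue(fido)]. New: closed(fido), blue(fido).
Round 2: (vii) [blue(fido) -> active(fido)]. New: active(fido).
Round 3: (viii) [active(fido) & closed(fido) -> cold(fido)]. New: cold(fido).
Round 4: (ii) [cold(fido) & active(fido) -> approved(fido)]. New: approved(fido).
Round 5: (vi) [approved(fido) & blue(fido) -> wooden(fido)]. New: wooden(fido).
Closure: {active(fido), approved(fido), bird(fido), blue(fido), closed(fido), cold(fido), metal(fido), ready(fido), wooden(fido)} — 9 facts.

9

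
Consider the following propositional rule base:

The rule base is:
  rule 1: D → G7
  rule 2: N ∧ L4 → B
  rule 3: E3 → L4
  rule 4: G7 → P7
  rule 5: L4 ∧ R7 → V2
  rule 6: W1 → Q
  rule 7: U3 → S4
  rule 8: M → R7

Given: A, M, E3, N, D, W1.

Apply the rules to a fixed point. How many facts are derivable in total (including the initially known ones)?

13

Round 1 fires rule 1, rule 3, rule 6, rule 8, giving G7, L4, Q, R7.
Round 2 fires rule 2, rule 4, rule 5, giving B, P7, V2.
Closure: {A, B, D, E3, G7, L4, M, N, P7, Q, R7, V2, W1} — 13 facts.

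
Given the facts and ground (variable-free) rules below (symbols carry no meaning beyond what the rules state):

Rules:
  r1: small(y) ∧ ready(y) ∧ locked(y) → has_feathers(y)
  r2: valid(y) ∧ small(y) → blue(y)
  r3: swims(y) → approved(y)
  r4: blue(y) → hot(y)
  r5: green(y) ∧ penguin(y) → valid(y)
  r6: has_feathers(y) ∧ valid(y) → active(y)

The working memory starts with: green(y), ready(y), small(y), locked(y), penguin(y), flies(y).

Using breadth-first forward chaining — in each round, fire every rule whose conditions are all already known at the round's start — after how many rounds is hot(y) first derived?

[1] r1 [small(y) ∧ ready(y) ∧ locked(y) → has_feathers(y)]; r5 [green(y) ∧ penguin(y) → valid(y)]. ⇒ new: has_feathers(y), valid(y).
[2] r2 [valid(y) ∧ small(y) → blue(y)]; r6 [has_feathers(y) ∧ valid(y) → active(y)]. ⇒ new: blue(y), active(y).
[3] r4 [blue(y) → hot(y)]. ⇒ new: hot(y).
hot(y) first appears in round 3.

3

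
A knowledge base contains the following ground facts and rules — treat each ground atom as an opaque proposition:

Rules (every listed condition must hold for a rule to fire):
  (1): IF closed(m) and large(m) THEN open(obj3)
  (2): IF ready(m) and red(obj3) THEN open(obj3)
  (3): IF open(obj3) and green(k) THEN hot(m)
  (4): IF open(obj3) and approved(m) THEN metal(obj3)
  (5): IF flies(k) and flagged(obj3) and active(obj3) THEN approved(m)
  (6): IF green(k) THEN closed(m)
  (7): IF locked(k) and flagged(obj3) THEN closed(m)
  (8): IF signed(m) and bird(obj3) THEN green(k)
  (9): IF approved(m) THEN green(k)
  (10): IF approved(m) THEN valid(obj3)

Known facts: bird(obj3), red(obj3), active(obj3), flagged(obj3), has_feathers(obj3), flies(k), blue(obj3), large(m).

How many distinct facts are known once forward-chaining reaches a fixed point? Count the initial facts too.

15

Round 1 — (5), derive approved(m).
Round 2 — (9), (10), derive green(k), valid(obj3).
Round 3 — (6), derive closed(m).
Round 4 — (1), derive open(obj3).
Round 5 — (3), (4), derive hot(m), metal(obj3).
Closure: {active(obj3), approved(m), bird(obj3), blue(obj3), closed(m), flagged(obj3), flies(k), green(k), has_feathers(obj3), hot(m), large(m), metal(obj3), open(obj3), red(obj3), valid(obj3)} — 15 facts.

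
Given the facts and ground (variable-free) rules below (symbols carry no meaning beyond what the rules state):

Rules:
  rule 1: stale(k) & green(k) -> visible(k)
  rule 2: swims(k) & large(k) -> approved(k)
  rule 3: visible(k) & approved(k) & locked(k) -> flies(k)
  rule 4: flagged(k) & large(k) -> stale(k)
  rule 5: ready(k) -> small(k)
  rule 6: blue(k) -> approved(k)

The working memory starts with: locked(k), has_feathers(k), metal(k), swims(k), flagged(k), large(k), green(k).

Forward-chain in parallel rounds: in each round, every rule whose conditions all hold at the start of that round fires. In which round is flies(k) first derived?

Round 1 fires rule 2, rule 4, giving approved(k), stale(k).
Round 2 fires rule 1, giving visible(k).
Round 3 fires rule 3, giving flies(k).
flies(k) first appears in round 3.

3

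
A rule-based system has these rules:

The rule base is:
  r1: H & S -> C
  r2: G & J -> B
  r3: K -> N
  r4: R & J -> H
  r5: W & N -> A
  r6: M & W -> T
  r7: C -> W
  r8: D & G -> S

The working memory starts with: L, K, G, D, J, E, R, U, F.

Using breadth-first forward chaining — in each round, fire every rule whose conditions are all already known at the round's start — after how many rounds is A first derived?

Round 1 fires r2, r3, r4, r8, giving B, N, H, S.
Round 2 fires r1, giving C.
Round 3 fires r7, giving W.
Round 4 fires r5, giving A.
A first appears in round 4.

4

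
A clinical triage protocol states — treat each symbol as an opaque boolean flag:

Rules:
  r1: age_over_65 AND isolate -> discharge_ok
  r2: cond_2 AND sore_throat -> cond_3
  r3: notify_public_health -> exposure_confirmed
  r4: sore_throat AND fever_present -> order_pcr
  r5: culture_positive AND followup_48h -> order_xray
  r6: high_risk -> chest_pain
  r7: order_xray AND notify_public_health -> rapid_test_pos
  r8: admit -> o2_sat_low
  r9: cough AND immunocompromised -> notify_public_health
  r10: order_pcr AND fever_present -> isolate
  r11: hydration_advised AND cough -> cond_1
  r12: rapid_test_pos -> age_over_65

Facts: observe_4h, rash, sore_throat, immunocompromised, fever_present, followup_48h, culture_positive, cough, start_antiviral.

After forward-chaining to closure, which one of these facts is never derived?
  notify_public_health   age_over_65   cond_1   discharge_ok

Round 1: r4 [sore_throat AND fever_present -> order_pcr]; r5 [culture_positive AND followup_48h -> order_xray]; r9 [cough AND immunocompromised -> notify_public_health]. Adds order_pcr, order_xray, notify_public_health.
Round 2: r3 [notify_public_health -> exposure_confirmed]; r7 [order_xray AND notify_public_health -> rapid_test_pos]; r10 [order_pcr AND fever_present -> isolate]. Adds exposure_confirmed, rapid_test_pos, isolate.
Round 3: r12 [rapid_test_pos -> age_over_65]. Adds age_over_65.
Round 4: r1 [age_over_65 AND isolate -> discharge_ok]. Adds discharge_ok.
Derived: age_over_65 (round 3), notify_public_health (round 1), discharge_ok (round 4). cond_1 never appears in any round.

cond_1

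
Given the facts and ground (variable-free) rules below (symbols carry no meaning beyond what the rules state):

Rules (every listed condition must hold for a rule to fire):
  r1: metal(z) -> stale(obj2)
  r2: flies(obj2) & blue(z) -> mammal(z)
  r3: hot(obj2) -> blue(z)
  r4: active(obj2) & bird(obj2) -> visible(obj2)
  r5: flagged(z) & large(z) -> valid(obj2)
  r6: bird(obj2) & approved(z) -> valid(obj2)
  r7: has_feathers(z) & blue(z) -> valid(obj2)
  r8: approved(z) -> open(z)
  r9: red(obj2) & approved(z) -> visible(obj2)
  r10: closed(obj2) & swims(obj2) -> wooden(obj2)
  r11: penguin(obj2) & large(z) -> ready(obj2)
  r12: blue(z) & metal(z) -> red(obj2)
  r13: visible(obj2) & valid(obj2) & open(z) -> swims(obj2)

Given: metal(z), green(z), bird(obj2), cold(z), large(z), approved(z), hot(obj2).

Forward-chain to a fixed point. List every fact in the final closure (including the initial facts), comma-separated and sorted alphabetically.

Round 1: r1 [metal(z) -> stale(obj2)]; r3 [hot(obj2) -> blue(z)]; r6 [bird(obj2) & approved(z) -> valid(obj2)]; r8 [approved(z) -> open(z)]. Adds stale(obj2), blue(z), valid(obj2), open(z).
Round 2: r12 [blue(z) & metal(z) -> red(obj2)]. Adds red(obj2).
Round 3: r9 [red(obj2) & approved(z) -> visible(obj2)]. Adds visible(obj2).
Round 4: r13 [visible(obj2) & valid(obj2) & open(z) -> swims(obj2)]. Adds swims(obj2).

approved(z), bird(obj2), blue(z), cold(z), green(z), hot(obj2), large(z), metal(z), open(z), red(obj2), stale(obj2), swims(obj2), valid(obj2), visible(obj2)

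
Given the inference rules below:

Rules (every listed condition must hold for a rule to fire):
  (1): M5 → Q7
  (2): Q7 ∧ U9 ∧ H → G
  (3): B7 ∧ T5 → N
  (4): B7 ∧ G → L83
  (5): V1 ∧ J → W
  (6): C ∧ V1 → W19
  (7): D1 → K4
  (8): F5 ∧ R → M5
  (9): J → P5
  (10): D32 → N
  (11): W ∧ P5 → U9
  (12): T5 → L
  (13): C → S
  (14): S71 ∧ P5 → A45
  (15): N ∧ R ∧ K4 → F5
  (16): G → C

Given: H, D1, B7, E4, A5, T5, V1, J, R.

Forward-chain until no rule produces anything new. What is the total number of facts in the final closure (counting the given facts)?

23

Round 1: (3) [B7 ∧ T5 → N]; (5) [V1 ∧ J → W]; (7) [D1 → K4]; (9) [J → P5]; (12) [T5 → L]. Adds N, W, K4, P5, L.
Round 2: (11) [W ∧ P5 → U9]; (15) [N ∧ R ∧ K4 → F5]. Adds U9, F5.
Round 3: (8) [F5 ∧ R → M5]. Adds M5.
Round 4: (1) [M5 → Q7]. Adds Q7.
Round 5: (2) [Q7 ∧ U9 ∧ H → G]. Adds G.
Round 6: (4) [B7 ∧ G → L83]; (16) [G → C]. Adds L83, C.
Round 7: (6) [C ∧ V1 → W19]; (13) [C → S]. Adds W19, S.
Closure: {A5, B7, C, D1, E4, F5, G, H, J, K4, L, L83, M5, N, P5, Q7, R, S, T5, U9, V1, W, W19} — 23 facts.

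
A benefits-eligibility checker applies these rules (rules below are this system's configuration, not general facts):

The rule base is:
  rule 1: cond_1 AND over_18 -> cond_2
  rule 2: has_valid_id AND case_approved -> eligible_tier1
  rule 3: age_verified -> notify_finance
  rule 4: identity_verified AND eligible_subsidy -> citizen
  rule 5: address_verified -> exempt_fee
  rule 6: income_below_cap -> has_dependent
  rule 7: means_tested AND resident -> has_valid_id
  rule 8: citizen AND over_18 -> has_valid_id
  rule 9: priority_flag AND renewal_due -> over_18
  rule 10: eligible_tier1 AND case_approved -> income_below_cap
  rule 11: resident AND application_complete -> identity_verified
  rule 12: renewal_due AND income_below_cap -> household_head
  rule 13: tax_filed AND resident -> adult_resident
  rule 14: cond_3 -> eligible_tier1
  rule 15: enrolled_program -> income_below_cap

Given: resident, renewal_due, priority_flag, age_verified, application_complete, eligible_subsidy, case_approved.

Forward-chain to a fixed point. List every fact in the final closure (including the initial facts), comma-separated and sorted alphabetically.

Round 1 fires rule 3, rule 9, rule 11, giving notify_finance, over_18, identity_verified.
Round 2 fires rule 4, giving citizen.
Round 3 fires rule 8, giving has_valid_id.
Round 4 fires rule 2, giving eligible_tier1.
Round 5 fires rule 10, giving income_below_cap.
Round 6 fires rule 6, rule 12, giving has_dependent, household_head.

age_verified, application_complete, case_approved, citizen, eligible_subsidy, eligible_tier1, has_dependent, has_valid_id, household_head, identity_verified, income_below_cap, notify_finance, over_18, priority_flag, renewal_due, resident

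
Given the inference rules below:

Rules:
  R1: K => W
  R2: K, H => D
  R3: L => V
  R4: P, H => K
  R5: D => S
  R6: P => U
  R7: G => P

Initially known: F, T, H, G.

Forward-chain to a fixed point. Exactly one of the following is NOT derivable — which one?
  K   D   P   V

V

[1] R7 [G => P]. ⇒ new: P.
[2] R4 [P, H => K]; R6 [P => U]. ⇒ new: K, U.
[3] R1 [K => W]; R2 [K, H => D]. ⇒ new: W, D.
[4] R5 [D => S]. ⇒ new: S.
Derived: D (round 3), P (round 1), K (round 2). V never appears in any round.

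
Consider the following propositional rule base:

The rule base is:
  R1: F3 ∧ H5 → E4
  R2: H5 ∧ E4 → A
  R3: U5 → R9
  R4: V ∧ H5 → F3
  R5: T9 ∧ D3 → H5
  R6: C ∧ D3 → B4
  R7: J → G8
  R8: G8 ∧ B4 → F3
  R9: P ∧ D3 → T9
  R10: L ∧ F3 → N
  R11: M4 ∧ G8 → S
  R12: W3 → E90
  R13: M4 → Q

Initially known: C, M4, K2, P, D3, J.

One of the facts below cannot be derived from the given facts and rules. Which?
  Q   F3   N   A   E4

N

Round 1 — R6, R7, R9, R13, derive B4, G8, T9, Q.
Round 2 — R5, R8, R11, derive H5, F3, S.
Round 3 — R1, derive E4.
Round 4 — R2, derive A.
Derived: A (round 4), F3 (round 2), Q (round 1), E4 (round 3). N never appears in any round.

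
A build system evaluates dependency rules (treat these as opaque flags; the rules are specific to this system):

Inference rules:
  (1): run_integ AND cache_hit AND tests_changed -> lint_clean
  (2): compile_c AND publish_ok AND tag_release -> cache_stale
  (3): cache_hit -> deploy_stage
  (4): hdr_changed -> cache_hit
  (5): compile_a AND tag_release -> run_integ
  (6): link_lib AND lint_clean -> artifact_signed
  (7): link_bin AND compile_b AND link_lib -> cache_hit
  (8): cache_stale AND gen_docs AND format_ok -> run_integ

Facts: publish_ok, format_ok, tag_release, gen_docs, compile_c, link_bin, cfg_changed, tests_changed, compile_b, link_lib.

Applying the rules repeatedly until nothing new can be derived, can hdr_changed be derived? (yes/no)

[1] (2) [compile_c AND publish_ok AND tag_release -> cache_stale]; (7) [link_bin AND compile_b AND link_lib -> cache_hit]. ⇒ new: cache_stale, cache_hit.
[2] (3) [cache_hit -> deploy_stage]; (8) [cache_stale AND gen_docs AND format_ok -> run_integ]. ⇒ new: deploy_stage, run_integ.
[3] (1) [run_integ AND cache_hit AND tests_changed -> lint_clean]. ⇒ new: lint_clean.
[4] (6) [link_lib AND lint_clean -> artifact_signed]. ⇒ new: artifact_signed.
Fixed point reached. No rule has hdr_changed as a consequent, and it is not given.

no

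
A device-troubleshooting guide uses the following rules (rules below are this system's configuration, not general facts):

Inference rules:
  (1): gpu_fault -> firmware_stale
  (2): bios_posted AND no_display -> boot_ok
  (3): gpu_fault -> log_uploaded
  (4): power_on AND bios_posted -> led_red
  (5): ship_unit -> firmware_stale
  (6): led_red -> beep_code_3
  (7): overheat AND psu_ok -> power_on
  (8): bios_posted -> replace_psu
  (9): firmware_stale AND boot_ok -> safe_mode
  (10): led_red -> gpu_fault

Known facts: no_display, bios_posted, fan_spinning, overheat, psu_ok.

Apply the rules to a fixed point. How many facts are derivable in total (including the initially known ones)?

14

Round 1: (2) [bios_posted AND no_display -> boot_ok]; (7) [overheat AND psu_ok -> power_on]; (8) [bios_posted -> replace_psu]. New: boot_ok, power_on, replace_psu.
Round 2: (4) [power_on AND bios_posted -> led_red]. New: led_red.
Round 3: (6) [led_red -> beep_code_3]; (10) [led_red -> gpu_fault]. New: beep_code_3, gpu_fault.
Round 4: (1) [gpu_fault -> firmware_stale]; (3) [gpu_fault -> log_uploaded]. New: firmware_stale, log_uploaded.
Round 5: (9) [firmware_stale AND boot_ok -> safe_mode]. New: safe_mode.
Closure: {beep_code_3, bios_posted, boot_ok, fan_spinning, firmware_stale, gpu_fault, led_red, log_uploaded, no_display, overheat, power_on, psu_ok, replace_psu, safe_mode} — 14 facts.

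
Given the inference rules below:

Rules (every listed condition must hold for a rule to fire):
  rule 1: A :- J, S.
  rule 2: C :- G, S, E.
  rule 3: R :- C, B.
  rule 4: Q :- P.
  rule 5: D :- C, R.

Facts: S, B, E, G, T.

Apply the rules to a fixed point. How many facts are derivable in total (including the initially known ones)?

8

Round 1: rule 2 [C :- G, S, E.]. Adds C.
Round 2: rule 3 [R :- C, B.]. Adds R.
Round 3: rule 5 [D :- C, R.]. Adds D.
Closure: {B, C, D, E, G, R, S, T} — 8 facts.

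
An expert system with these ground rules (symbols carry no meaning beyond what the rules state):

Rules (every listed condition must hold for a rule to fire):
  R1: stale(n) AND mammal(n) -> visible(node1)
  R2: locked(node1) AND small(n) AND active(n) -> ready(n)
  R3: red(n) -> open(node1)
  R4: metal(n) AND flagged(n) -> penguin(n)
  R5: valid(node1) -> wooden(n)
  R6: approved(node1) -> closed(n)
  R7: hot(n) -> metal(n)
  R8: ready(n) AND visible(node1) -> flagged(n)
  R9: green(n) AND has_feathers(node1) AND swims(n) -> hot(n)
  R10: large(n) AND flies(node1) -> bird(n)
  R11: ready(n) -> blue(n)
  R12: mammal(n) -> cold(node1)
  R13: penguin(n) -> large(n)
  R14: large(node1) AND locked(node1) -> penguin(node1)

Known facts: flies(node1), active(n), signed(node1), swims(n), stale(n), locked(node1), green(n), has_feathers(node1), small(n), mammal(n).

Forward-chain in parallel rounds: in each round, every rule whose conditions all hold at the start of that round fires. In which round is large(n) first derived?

4

Round 1: R1 [stale(n) AND mammal(n) -> visible(node1)]; R2 [locked(node1) AND small(n) AND active(n) -> ready(n)]; R9 [green(n) AND has_feathers(node1) AND swims(n) -> hot(n)]; R12 [mammal(n) -> cold(node1)]. New: visible(node1), ready(n), hot(n), cold(node1).
Round 2: R7 [hot(n) -> metal(n)]; R8 [ready(n) AND visible(node1) -> flagged(n)]; R11 [ready(n) -> blue(n)]. New: metal(n), flagged(n), blue(n).
Round 3: R4 [metal(n) AND flagged(n) -> penguin(n)]. New: penguin(n).
Round 4: R13 [penguin(n) -> large(n)]. New: large(n).
large(n) first appears in round 4.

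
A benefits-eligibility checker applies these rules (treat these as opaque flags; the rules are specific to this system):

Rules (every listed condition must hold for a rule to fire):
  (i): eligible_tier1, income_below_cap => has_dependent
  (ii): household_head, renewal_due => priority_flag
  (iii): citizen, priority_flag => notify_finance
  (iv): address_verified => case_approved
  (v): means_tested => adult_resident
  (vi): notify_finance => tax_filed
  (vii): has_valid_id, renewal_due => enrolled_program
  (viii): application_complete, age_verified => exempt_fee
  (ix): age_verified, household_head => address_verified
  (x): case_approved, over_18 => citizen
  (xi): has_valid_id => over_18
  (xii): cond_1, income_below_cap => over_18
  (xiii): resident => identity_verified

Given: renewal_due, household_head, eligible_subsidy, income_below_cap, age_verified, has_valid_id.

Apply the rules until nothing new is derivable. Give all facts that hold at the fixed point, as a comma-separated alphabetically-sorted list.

Round 1: (ii) [household_head, renewal_due => priority_flag]; (vii) [has_valid_id, renewal_due => enrolled_program]; (ix) [age_verified, household_head => address_verified]; (xi) [has_valid_id => over_18]. New: priority_flag, enrolled_program, address_verified, over_18.
Round 2: (iv) [address_verified => case_approved]. New: case_approved.
Round 3: (x) [case_approved, over_18 => citizen]. New: citizen.
Round 4: (iii) [citizen, priority_flag => notify_finance]. New: notify_finance.
Round 5: (vi) [notify_finance => tax_filed]. New: tax_filed.

address_verified, age_verified, case_approved, citizen, eligible_subsidy, enrolled_program, has_valid_id, household_head, income_below_cap, notify_finance, over_18, priority_flag, renewal_due, tax_filed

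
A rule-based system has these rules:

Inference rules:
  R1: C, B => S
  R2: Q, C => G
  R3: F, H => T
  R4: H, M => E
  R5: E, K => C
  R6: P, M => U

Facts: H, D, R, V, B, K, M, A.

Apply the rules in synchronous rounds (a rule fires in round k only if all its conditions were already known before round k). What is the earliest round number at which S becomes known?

3

Round 1: R4 [H, M => E]. New: E.
Round 2: R5 [E, K => C]. New: C.
Round 3: R1 [C, B => S]. New: S.
S first appears in round 3.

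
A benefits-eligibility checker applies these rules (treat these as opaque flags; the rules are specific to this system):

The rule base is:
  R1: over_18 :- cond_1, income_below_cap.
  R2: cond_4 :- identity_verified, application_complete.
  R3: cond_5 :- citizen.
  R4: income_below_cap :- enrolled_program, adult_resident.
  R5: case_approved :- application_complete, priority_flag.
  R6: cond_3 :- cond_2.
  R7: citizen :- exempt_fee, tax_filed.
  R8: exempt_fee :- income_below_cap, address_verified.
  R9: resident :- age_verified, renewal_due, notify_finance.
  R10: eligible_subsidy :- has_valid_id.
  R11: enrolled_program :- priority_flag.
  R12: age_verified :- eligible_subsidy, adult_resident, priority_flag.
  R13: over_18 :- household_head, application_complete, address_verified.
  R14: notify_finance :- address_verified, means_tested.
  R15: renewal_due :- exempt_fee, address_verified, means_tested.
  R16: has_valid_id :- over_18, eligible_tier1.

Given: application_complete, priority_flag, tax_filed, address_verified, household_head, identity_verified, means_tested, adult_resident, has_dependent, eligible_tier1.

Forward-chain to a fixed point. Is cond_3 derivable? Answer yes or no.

Round 1: R2 [cond_4 :- identity_verified, application_complete.]; R5 [case_approved :- application_complete, priority_flag.]; R11 [enrolled_program :- priority_flag.]; R13 [over_18 :- household_head, application_complete, address_verified.]; R14 [notify_finance :- address_verified, means_tested.]. New: cond_4, case_approved, enrolled_program, over_18, notify_finance.
Round 2: R4 [income_below_cap :- enrolled_program, adult_resident.]; R16 [has_valid_id :- over_18, eligible_tier1.]. New: income_below_cap, has_valid_id.
Round 3: R8 [exempt_fee :- income_below_cap, address_verified.]; R10 [eligible_subsidy :- has_valid_id.]. New: exempt_fee, eligible_subsidy.
Round 4: R7 [citizen :- exempt_fee, tax_filed.]; R12 [age_verified :- eligible_subsidy, adult_resident, priority_flag.]; R15 [renewal_due :- exempt_fee, address_verified, means_tested.]. New: citizen, age_verified, renewal_due.
Round 5: R3 [cond_5 :- citizen.]; R9 [resident :- age_verified, renewal_due, notify_finance.]. New: cond_5, resident.
Fixed point reached. cond_3 is concluded only by R6; R6 needs cond_2 (never derived).

no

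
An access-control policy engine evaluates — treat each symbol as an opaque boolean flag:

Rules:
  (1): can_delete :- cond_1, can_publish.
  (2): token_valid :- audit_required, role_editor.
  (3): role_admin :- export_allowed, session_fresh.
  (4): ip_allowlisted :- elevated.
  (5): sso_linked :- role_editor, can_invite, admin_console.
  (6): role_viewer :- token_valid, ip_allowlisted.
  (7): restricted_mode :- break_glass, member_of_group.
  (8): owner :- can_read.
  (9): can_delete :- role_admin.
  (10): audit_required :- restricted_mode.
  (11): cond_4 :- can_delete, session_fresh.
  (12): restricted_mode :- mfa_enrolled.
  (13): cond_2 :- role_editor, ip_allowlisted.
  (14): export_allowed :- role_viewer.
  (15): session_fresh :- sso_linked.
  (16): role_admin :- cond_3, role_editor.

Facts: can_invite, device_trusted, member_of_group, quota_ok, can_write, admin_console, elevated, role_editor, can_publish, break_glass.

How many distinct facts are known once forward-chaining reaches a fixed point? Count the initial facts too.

22

Round 1 fires (4), (5), (7), giving ip_allowlisted, sso_linked, restricted_mode.
Round 2 fires (10), (13), (15), giving audit_required, cond_2, session_fresh.
Round 3 fires (2), giving token_valid.
Round 4 fires (6), giving role_viewer.
Round 5 fires (14), giving export_allowed.
Round 6 fires (3), giving role_admin.
Round 7 fires (9), giving can_delete.
Round 8 fires (11), giving cond_4.
Closure: {admin_console, audit_required, break_glass, can_delete, can_invite, can_publish, can_write, cond_2, cond_4, device_trusted, elevated, export_allowed, ip_allowlisted, member_of_group, quota_ok, restricted_mode, role_admin, role_editor, role_viewer, session_fresh, sso_linked, token_valid} — 22 facts.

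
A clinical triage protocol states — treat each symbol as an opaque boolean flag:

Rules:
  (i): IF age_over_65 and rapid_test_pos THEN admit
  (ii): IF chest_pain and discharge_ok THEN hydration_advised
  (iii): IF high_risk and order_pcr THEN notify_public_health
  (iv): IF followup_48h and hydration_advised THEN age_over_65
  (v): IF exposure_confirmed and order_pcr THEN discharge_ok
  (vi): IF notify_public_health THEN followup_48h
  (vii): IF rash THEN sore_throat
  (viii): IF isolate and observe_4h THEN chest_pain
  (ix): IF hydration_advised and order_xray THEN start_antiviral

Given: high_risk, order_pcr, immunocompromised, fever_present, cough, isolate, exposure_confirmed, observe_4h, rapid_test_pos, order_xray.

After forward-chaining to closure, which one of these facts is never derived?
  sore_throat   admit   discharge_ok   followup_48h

Round 1 — (iii), (v), (viii), derive notify_public_health, discharge_ok, chest_pain.
Round 2 — (ii), (vi), derive hydration_advised, followup_48h.
Round 3 — (iv), (ix), derive age_over_65, start_antiviral.
Round 4 — (i), derive admit.
Derived: discharge_ok (round 1), admit (round 4), followup_48h (round 2). sore_throat never appears in any round.

sore_throat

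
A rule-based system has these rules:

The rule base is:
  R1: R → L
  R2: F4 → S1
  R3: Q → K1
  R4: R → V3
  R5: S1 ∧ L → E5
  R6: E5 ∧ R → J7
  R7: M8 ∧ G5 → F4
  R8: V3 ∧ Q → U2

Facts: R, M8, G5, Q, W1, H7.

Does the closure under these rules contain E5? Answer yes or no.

yes

Round 1 fires R1, R3, R4, R7, giving L, K1, V3, F4.
Round 2 fires R2, R8, giving S1, U2.
Round 3 fires R5, giving E5.
Round 4 fires R6, giving J7.
E5 appears in round 3, so it is derivable.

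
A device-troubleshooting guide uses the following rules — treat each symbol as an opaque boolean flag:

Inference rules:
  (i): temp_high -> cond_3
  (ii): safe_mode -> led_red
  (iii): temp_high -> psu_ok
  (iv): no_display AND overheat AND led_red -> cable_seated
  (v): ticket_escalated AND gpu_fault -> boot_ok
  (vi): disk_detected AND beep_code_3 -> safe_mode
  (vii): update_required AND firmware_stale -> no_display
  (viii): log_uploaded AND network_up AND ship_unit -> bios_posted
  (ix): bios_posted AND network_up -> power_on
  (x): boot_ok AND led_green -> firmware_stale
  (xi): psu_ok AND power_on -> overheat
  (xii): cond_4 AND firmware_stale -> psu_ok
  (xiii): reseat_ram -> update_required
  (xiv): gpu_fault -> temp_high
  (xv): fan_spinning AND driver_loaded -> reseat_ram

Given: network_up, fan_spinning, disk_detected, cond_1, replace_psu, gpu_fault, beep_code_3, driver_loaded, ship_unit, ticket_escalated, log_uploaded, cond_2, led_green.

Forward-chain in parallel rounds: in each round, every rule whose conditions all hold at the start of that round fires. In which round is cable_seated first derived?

4

Round 1 fires (v), (vi), (viii), (xiv), (xv), giving boot_ok, safe_mode, bios_posted, temp_high, reseat_ram.
Round 2 fires (i), (ii), (iii), (ix), (x), (xiii), giving cond_3, led_red, psu_ok, power_on, firmware_stale, update_required.
Round 3 fires (vii), (xi), giving no_display, overheat.
Round 4 fires (iv), giving cable_seated.
cable_seated first appears in round 4.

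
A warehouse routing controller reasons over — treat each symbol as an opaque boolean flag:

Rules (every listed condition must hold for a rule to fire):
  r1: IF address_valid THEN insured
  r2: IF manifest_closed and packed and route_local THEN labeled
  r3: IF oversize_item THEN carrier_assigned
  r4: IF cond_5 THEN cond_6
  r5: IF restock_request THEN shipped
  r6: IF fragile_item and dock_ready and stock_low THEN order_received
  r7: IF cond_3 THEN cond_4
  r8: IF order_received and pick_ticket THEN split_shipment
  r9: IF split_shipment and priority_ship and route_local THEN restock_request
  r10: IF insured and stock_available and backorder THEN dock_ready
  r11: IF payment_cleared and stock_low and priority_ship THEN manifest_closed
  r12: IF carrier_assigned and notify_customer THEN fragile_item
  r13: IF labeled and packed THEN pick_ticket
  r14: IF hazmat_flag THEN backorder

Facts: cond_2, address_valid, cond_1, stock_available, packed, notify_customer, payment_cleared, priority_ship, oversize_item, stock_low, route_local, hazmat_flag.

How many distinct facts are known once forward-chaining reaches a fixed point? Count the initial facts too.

24

[1] r1 [IF address_valid THEN insured]; r3 [IF oversize_item THEN carrier_assigned]; r11 [IF payment_cleared and stock_low and priority_ship THEN manifest_closed]; r14 [IF hazmat_flag THEN backorder]. ⇒ new: insured, carrier_assigned, manifest_closed, backorder.
[2] r2 [IF manifest_closed and packed and route_local THEN labeled]; r10 [IF insured and stock_available and backorder THEN dock_ready]; r12 [IF carrier_assigned and notify_customer THEN fragile_item]. ⇒ new: labeled, dock_ready, fragile_item.
[3] r6 [IF fragile_item and dock_ready and stock_low THEN order_received]; r13 [IF labeled and packed THEN pick_ticket]. ⇒ new: order_received, pick_ticket.
[4] r8 [IF order_received and pick_ticket THEN split_shipment]. ⇒ new: split_shipment.
[5] r9 [IF split_shipment and priority_ship and route_local THEN restock_request]. ⇒ new: restock_request.
[6] r5 [IF restock_request THEN shipped]. ⇒ new: shipped.
Closure: {address_valid, backorder, carrier_assigned, cond_1, cond_2, dock_ready, fragile_item, hazmat_flag, insured, labeled, manifest_closed, notify_customer, order_received, oversize_item, packed, payment_cleared, pick_ticket, priority_ship, restock_request, route_local, shipped, split_shipment, stock_available, stock_low} — 24 facts.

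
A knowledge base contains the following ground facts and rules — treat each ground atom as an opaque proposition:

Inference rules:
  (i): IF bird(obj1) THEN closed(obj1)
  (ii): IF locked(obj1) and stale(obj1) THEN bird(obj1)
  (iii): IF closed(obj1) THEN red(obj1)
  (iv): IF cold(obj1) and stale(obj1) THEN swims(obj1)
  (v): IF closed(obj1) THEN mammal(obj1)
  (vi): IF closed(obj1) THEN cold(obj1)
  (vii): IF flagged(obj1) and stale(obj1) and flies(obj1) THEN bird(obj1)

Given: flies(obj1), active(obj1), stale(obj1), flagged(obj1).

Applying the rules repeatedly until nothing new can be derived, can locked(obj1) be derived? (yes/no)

Round 1 — (vii), derive bird(obj1).
Round 2 — (i), derive closed(obj1).
Round 3 — (iii), (v), (vi), derive red(obj1), mammal(obj1), cold(obj1).
Round 4 — (iv), derive swims(obj1).
Fixed point reached. No rule has locked(obj1) as a consequent, and it is not given.

no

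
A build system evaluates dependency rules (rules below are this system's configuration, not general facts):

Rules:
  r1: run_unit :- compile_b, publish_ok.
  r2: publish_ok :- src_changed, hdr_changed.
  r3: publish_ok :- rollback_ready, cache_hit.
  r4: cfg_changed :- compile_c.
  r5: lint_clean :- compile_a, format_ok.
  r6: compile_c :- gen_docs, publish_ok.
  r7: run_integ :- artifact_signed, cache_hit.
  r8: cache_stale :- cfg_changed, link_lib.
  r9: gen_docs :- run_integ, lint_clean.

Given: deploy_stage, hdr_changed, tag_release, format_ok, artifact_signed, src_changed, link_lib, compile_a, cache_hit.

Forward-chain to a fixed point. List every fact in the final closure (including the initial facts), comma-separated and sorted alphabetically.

artifact_signed, cache_hit, cache_stale, cfg_changed, compile_a, compile_c, deploy_stage, format_ok, gen_docs, hdr_changed, link_lib, lint_clean, publish_ok, run_integ, src_changed, tag_release

Round 1: r2 [publish_ok :- src_changed, hdr_changed.]; r5 [lint_clean :- compile_a, format_ok.]; r7 [run_integ :- artifact_signed, cache_hit.]. Adds publish_ok, lint_clean, run_integ.
Round 2: r9 [gen_docs :- run_integ, lint_clean.]. Adds gen_docs.
Round 3: r6 [compile_c :- gen_docs, publish_ok.]. Adds compile_c.
Round 4: r4 [cfg_changed :- compile_c.]. Adds cfg_changed.
Round 5: r8 [cache_stale :- cfg_changed, link_lib.]. Adds cache_stale.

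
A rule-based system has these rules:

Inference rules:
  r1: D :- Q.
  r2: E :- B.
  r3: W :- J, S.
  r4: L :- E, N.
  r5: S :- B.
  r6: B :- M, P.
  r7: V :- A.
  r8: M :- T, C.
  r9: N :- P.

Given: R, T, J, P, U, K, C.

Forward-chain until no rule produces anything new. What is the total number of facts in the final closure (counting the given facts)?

14

Round 1 — r8, r9, derive M, N.
Round 2 — r6, derive B.
Round 3 — r2, r5, derive E, S.
Round 4 — r3, r4, derive W, L.
Closure: {B, C, E, J, K, L, M, N, P, R, S, T, U, W} — 14 facts.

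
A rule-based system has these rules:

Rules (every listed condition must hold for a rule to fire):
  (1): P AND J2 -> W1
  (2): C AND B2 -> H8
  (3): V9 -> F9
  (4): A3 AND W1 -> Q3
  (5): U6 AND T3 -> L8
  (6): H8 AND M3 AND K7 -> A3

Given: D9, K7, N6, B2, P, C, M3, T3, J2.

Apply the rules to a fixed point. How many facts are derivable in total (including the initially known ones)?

13

Round 1 fires (1), (2), giving W1, H8.
Round 2 fires (6), giving A3.
Round 3 fires (4), giving Q3.
Closure: {A3, B2, C, D9, H8, J2, K7, M3, N6, P, Q3, T3, W1} — 13 facts.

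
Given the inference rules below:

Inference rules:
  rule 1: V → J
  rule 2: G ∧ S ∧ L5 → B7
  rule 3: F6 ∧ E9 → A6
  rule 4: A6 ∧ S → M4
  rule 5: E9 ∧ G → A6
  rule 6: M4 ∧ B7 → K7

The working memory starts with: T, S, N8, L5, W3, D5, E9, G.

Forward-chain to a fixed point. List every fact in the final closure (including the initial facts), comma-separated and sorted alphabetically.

A6, B7, D5, E9, G, K7, L5, M4, N8, S, T, W3

Round 1 — rule 2, rule 5, derive B7, A6.
Round 2 — rule 4, derive M4.
Round 3 — rule 6, derive K7.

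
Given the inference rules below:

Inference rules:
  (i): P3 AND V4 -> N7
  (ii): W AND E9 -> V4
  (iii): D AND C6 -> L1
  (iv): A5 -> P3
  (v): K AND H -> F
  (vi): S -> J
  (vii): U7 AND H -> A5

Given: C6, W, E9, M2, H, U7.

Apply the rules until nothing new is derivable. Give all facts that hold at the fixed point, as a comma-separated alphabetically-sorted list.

A5, C6, E9, H, M2, N7, P3, U7, V4, W

Round 1: (ii) [W AND E9 -> V4]; (vii) [U7 AND H -> A5]. Adds V4, A5.
Round 2: (iv) [A5 -> P3]. Adds P3.
Round 3: (i) [P3 AND V4 -> N7]. Adds N7.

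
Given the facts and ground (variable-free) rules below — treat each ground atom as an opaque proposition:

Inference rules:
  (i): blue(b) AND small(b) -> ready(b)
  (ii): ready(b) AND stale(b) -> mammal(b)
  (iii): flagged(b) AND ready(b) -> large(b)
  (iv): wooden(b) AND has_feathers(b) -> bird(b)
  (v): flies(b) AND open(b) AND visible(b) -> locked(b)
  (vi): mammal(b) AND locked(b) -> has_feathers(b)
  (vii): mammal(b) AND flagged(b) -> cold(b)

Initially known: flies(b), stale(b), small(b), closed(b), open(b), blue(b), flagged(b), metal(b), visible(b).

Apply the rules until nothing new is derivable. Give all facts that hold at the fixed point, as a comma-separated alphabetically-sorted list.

Round 1: (i) [blue(b) AND small(b) -> ready(b)]; (v) [flies(b) AND open(b) AND visible(b) -> locked(b)]. New: ready(b), locked(b).
Round 2: (ii) [ready(b) AND stale(b) -> mammal(b)]; (iii) [flagged(b) AND ready(b) -> large(b)]. New: mammal(b), large(b).
Round 3: (vi) [mammal(b) AND locked(b) -> has_feathers(b)]; (vii) [mammal(b) AND flagged(b) -> cold(b)]. New: has_feathers(b), cold(b).

blue(b), closed(b), cold(b), flagged(b), flies(b), has_feathers(b), large(b), locked(b), mammal(b), metal(b), open(b), ready(b), small(b), stale(b), visible(b)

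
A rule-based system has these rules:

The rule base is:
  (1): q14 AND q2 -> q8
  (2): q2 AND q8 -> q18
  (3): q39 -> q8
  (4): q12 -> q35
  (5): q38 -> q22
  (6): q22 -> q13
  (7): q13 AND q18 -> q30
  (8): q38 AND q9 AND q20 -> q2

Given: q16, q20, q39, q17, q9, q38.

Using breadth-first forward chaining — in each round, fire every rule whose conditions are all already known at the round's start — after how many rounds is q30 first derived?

3

Round 1: (3) [q39 -> q8]; (5) [q38 -> q22]; (8) [q38 AND q9 AND q20 -> q2]. Adds q8, q22, q2.
Round 2: (2) [q2 AND q8 -> q18]; (6) [q22 -> q13]. Adds q18, q13.
Round 3: (7) [q13 AND q18 -> q30]. Adds q30.
q30 first appears in round 3.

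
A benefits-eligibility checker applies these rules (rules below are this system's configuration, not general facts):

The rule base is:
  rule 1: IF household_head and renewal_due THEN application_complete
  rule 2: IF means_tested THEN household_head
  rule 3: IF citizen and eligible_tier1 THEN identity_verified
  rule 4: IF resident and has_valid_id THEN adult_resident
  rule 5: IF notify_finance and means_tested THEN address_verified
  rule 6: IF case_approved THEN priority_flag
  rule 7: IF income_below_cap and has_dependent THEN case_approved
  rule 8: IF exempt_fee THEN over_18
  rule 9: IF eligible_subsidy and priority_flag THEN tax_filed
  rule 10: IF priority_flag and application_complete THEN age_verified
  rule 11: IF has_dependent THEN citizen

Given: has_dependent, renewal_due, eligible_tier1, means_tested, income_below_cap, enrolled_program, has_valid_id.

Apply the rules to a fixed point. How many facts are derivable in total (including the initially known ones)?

14

Round 1: rule 2 [IF means_tested THEN household_head]; rule 7 [IF income_below_cap and has_dependent THEN case_approved]; rule 11 [IF has_dependent THEN citizen]. New: household_head, case_approved, citizen.
Round 2: rule 1 [IF household_head and renewal_due THEN application_complete]; rule 3 [IF citizen and eligible_tier1 THEN identity_verified]; rule 6 [IF case_approved THEN priority_flag]. New: application_complete, identity_verified, priority_flag.
Round 3: rule 10 [IF priority_flag and application_complete THEN age_verified]. New: age_verified.
Closure: {age_verified, application_complete, case_approved, citizen, eligible_tier1, enrolled_program, has_dependent, has_valid_id, household_head, identity_verified, income_below_cap, means_tested, priority_flag, renewal_due} — 14 facts.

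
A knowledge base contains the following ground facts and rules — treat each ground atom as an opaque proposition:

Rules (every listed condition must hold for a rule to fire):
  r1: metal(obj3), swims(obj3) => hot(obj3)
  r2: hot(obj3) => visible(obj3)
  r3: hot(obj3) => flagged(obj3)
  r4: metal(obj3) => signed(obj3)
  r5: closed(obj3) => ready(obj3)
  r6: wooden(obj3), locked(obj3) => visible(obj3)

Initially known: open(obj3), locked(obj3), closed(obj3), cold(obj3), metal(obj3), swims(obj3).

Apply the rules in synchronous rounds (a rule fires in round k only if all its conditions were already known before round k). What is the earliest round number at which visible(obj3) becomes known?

2

[1] r1 [metal(obj3), swims(obj3) => hot(obj3)]; r4 [metal(obj3) => signed(obj3)]; r5 [closed(obj3) => ready(obj3)]. ⇒ new: hot(obj3), signed(obj3), ready(obj3).
[2] r2 [hot(obj3) => visible(obj3)]; r3 [hot(obj3) => flagged(obj3)]. ⇒ new: visible(obj3), flagged(obj3).
visible(obj3) first appears in round 2.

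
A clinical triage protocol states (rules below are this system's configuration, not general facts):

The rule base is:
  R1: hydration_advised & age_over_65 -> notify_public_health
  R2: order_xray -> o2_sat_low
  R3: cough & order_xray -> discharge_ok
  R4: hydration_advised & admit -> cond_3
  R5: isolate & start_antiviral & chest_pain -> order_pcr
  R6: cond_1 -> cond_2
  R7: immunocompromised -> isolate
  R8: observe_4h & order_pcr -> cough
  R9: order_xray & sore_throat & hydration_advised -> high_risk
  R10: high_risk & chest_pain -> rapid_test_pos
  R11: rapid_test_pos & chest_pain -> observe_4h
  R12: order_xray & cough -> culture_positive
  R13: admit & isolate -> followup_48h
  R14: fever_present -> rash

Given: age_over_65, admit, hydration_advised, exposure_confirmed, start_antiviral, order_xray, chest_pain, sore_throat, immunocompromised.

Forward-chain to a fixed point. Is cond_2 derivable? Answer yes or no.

Round 1: R1 [hydration_advised & age_over_65 -> notify_public_health]; R2 [order_xray -> o2_sat_low]; R4 [hydration_advised & admit -> cond_3]; R7 [immunocompromised -> isolate]; R9 [order_xray & sore_throat & hydration_advised -> high_risk]. New: notify_public_health, o2_sat_low, cond_3, isolate, high_risk.
Round 2: R5 [isolate & start_antiviral & chest_pain -> order_pcr]; R10 [high_risk & chest_pain -> rapid_test_pos]; R13 [admit & isolate -> followup_48h]. New: order_pcr, rapid_test_pos, followup_48h.
Round 3: R11 [rapid_test_pos & chest_pain -> observe_4h]. New: observe_4h.
Round 4: R8 [observe_4h & order_pcr -> cough]. New: cough.
Round 5: R3 [cough & order_xray -> discharge_ok]; R12 [order_xray & cough -> culture_positive]. New: discharge_ok, culture_positive.
Fixed point reached. cond_2 is concluded only by R6; R6 needs cond_1 (never derived).

no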